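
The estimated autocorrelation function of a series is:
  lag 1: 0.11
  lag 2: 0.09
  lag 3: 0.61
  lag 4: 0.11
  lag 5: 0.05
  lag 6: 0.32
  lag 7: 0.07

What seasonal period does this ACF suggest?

The largest autocorrelation is r_3 = 0.61, with a weaker echo at lag 6 (0.32); the remaining lags stay at or below 0.11.
The dominant spike at lag 3 indicates a seasonal period of 3.

3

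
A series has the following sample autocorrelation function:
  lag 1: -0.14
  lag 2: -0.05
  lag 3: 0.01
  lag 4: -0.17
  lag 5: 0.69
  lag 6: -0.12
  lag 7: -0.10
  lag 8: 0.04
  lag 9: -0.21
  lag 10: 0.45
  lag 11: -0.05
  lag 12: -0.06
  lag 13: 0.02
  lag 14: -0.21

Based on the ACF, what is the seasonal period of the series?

5

The largest autocorrelation is r_5 = 0.69, with a weaker echo at lag 10 (0.45); the remaining lags stay at or below 0.04.
The dominant spike at lag 5 indicates a seasonal period of 5.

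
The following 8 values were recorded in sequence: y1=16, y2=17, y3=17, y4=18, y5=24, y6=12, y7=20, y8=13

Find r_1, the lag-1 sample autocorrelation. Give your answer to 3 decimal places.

Mean ȳ = (16 + 17 + 17 + 18 + 24 + 12 + 20 + 13)/8 = 17.1250
Numerator Σ_{t=1}^{7}(y_t−ȳ)(y_{t+1}−ȳ) = -55.7656
Denominator Σ(y_t−ȳ)² = 100.8750
r_1 = -55.7656 / 100.8750 = -0.553

-0.553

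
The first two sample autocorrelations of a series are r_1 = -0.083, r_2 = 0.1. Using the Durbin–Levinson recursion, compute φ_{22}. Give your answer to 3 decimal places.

φ_{22} = (r_2 − r_1²) / (1 − r_1²)
r_1² = (-0.083)² = 0.006889
Numerator = 0.1 − 0.0069 = 0.0931; denominator = 1 − 0.0069 = 0.9931
φ_{22} = 0.0931 / 0.9931 = 0.094

0.094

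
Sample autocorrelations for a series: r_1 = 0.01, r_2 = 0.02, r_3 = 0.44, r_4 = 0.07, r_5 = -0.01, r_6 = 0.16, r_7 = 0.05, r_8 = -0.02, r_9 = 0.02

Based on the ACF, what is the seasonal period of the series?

3

The largest autocorrelation is r_3 = 0.44, with a weaker echo at lag 6 (0.16); the remaining lags stay at or below 0.07.
The dominant spike at lag 3 indicates a seasonal period of 3.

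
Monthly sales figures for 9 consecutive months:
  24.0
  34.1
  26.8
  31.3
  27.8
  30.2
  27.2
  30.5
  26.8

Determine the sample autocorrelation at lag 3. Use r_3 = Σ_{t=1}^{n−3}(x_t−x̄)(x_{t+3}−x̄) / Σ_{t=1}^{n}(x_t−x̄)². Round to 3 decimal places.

-0.386

Mean x̄ = (24.0 + 34.1 + 26.8 + 31.3 + 27.8 + 30.2 + 27.2 + 30.5 + 26.8)/9 = 28.7444
Σ(x_t−x̄)(x_{t+3}−x̄) = (-12.1247) + (-5.0580) + (-2.8302) + (-3.9469) + (-1.6580) + (-2.8302) = -28.4481
Denominator Σ(x_t−x̄)² = 73.7622
r_3 = -28.4481 / 73.7622 = -0.386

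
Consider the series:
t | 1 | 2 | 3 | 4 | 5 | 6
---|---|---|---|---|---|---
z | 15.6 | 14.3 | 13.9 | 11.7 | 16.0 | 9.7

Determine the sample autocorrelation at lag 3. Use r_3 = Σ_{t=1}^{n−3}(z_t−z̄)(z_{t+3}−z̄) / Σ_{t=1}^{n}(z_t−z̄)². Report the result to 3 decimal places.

-0.113

Mean z̄ = (15.6 + 14.3 + 13.9 + 11.7 + 16.0 + 9.7)/6 = 13.5333
Numerator Σ_{t=1}^{3}(z_t−z̄)(z_{t+3}−z̄) = -3.3033
Denominator Σ(z_t−z̄)² = 29.1333
r_3 = -3.3033 / 29.1333 = -0.113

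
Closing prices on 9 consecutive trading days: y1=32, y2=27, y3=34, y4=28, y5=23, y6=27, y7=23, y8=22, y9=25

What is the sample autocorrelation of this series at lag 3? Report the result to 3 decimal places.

0.149

Mean ȳ = (32 + 27 + 34 + 28 + 23 + 27 + 23 + 22 + 25)/9 = 26.7778
Numerator Σ_{t=1}^{6}(y_t−ȳ)(y_{t+3}−ȳ) = 20.1852
Denominator Σ(y_t−ȳ)² = 135.5556
r_3 = 20.1852 / 135.5556 = 0.149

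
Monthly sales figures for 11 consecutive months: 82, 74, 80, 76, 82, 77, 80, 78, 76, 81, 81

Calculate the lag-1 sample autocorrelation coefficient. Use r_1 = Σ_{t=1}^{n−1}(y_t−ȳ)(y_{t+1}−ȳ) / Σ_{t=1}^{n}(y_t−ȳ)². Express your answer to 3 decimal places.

Mean ȳ = (82 + 74 + 80 + 76 + 82 + 77 + 80 + 78 + 76 + 81 + 81)/11 = 78.8182
Numerator Σ_{t=1}^{10}(y_t−ȳ)(y_{t+1}−ȳ) = -41.3058
Denominator Σ(y_t−ȳ)² = 75.6364
r_1 = -41.3058 / 75.6364 = -0.546

-0.546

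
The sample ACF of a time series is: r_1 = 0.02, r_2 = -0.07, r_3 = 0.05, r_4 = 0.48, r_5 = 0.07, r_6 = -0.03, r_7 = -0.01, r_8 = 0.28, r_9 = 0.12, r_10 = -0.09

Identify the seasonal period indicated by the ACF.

4

The largest autocorrelation is r_4 = 0.48, with a weaker echo at lag 8 (0.28); the remaining lags stay at or below 0.12.
The dominant spike at lag 4 indicates a seasonal period of 4.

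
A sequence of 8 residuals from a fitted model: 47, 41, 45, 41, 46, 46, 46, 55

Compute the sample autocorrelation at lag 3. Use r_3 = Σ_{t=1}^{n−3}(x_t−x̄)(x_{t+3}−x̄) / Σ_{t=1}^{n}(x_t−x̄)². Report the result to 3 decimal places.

-0.043

Mean x̄ = (47 + 41 + 45 + 41 + 46 + 46 + 46 + 55)/8 = 45.8750
Deviations from mean: 1.1250, -4.8750, -0.8750, -4.8750, 0.1250, 0.1250, 0.1250, 9.1250
Σ(x_t−x̄)(x_{t+3}−x̄) = (-5.4844) + (-0.6094) + (-0.1094) + (-0.6094) + (1.1406) = -5.6719
Denominator Σ(x_t−x̄)² = 132.8750
r_3 = -5.6719 / 132.8750 = -0.043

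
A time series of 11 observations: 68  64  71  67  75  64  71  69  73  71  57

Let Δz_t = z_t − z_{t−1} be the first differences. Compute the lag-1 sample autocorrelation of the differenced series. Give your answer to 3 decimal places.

First differences Δz: -4, 7, -4, 8, -11, 7, -2, 4, -2, -14
Mean of differences = -1.1000
Numerator Σ(Δz_t−Δz̄)(Δz_{t+1}−Δz̄) = -248.5100
Denominator Σ(Δz_t−Δz̄)² = 522.9000
r_1(Δz) = -248.5100 / 522.9000 = -0.475

-0.475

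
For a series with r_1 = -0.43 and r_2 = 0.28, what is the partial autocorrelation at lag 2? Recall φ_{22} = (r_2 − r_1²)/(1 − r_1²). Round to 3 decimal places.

0.117

φ_{22} = (r_2 − r_1²) / (1 − r_1²)
r_1² = (-0.43)² = 0.1849
Numerator = 0.28 − 0.1849 = 0.0951; denominator = 1 − 0.1849 = 0.8151
φ_{22} = 0.0951 / 0.8151 = 0.117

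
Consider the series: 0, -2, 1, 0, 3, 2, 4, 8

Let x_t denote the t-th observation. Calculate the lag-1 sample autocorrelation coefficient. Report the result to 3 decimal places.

Mean x̄ = (0 − 2 + 1 + 0 + 3 + 2 + 4 + 8)/8 = 2.0000
Deviations from mean: -2.0000, -4.0000, -1.0000, -2.0000, 1.0000, 0.0000, 2.0000, 6.0000
Σ(x_t−x̄)(x_{t+1}−x̄) = (8.0000) + (4.0000) + (2.0000) + (-2.0000) + (0.0000) + (0.0000) + (12.0000) = 24.0000
Denominator Σ(x_t−x̄)² = 66.0000
r_1 = 24.0000 / 66.0000 = 0.364

0.364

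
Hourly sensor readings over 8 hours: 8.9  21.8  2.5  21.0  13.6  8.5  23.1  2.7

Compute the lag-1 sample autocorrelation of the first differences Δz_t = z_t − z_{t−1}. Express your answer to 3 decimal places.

First differences Δz: 12.9, -19.3, 18.5, -7.4, -5.1, 14.6, -20.4
Mean of differences = -0.8857
Numerator Σ(Δz_t−Δz̄)(Δz_{t+1}−Δz̄) = -1077.1131
Denominator Σ(Δz_t−Δz̄)² = 1585.7486
r_1(Δz) = -1077.1131 / 1585.7486 = -0.679

-0.679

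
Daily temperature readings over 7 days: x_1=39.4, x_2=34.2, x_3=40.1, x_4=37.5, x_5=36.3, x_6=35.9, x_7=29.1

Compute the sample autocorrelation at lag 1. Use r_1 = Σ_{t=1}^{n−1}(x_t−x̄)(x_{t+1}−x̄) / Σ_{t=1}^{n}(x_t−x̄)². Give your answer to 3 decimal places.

-0.080

Mean x̄ = (39.4 + 34.2 + 40.1 + 37.5 + 36.3 + 35.9 + 29.1)/7 = 36.0714
Deviations from mean: 3.3286, -1.8714, 4.0286, 1.4286, 0.2286, -0.1714, -6.9714
Numerator Σ_{t=1}^{6}(x_t−x̄)(x_{t+1}−x̄) = -6.5308
Denominator Σ(x_t−x̄)² = 81.5343
r_1 = -6.5308 / 81.5343 = -0.080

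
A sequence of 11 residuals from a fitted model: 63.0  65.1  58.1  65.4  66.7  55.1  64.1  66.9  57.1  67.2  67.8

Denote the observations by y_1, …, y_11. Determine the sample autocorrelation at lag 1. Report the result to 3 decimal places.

-0.369

Mean ȳ = (63.0 + 65.1 + 58.1 + 65.4 + 66.7 + 55.1 + 64.1 + 66.9 + 57.1 + 67.2 + 67.8)/11 = 63.3182
Numerator Σ_{t=1}^{10}(y_t−ȳ)(y_{t+1}−ȳ) = -74.1176
Denominator Σ(y_t−ȳ)² = 201.0764
r_1 = -74.1176 / 201.0764 = -0.369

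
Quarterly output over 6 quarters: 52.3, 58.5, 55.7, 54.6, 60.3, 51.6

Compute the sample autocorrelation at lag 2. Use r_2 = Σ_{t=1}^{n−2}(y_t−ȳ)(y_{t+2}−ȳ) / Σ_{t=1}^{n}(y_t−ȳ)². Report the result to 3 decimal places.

Mean ȳ = (52.3 + 58.5 + 55.7 + 54.6 + 60.3 + 51.6)/6 = 55.5000
Σ(y_t−ȳ)(y_{t+2}−ȳ) = (-0.6400) + (-2.7000) + (0.9600) + (3.5100) = 1.1300
Denominator Σ(y_t−ȳ)² = 58.3400
r_2 = 1.1300 / 58.3400 = 0.019

0.019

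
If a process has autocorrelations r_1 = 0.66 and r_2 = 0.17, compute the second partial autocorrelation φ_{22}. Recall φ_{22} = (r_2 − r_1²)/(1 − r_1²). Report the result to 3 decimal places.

φ_{22} = (r_2 − r_1²) / (1 − r_1²)
r_1² = (0.66)² = 0.4356
Numerator = 0.17 − 0.4356 = -0.2656; denominator = 1 − 0.4356 = 0.5644
φ_{22} = -0.2656 / 0.5644 = -0.471

-0.471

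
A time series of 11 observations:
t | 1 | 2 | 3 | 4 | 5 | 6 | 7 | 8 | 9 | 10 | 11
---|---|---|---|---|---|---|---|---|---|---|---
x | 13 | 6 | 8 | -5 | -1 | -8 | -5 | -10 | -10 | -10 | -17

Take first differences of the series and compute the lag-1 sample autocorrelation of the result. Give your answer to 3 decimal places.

-0.761

First differences Δx: -7, 2, -13, 4, -7, 3, -5, 0, 0, -7
Mean of differences = -3.0000
Numerator Σ(Δx_t−Δx̄)(Δx_{t+1}−Δx̄) = -213.0000
Denominator Σ(Δx_t−Δx̄)² = 280.0000
r_1(Δx) = -213.0000 / 280.0000 = -0.761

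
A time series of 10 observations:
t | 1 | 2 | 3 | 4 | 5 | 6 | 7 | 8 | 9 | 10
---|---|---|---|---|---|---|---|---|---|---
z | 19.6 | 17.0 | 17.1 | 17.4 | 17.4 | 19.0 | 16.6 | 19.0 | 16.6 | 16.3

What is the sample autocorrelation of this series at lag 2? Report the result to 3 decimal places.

Mean z̄ = (19.6 + 17.0 + 17.1 + 17.4 + 17.4 + 19.0 + 16.6 + 19.0 + 16.6 + 16.3)/10 = 17.6000
Numerator Σ_{t=1}^{8}(z_t−z̄)(z_{t+2}−z̄) = 0.2800
Denominator Σ(z_t−z̄)² = 12.3000
r_2 = 0.2800 / 12.3000 = 0.023

0.023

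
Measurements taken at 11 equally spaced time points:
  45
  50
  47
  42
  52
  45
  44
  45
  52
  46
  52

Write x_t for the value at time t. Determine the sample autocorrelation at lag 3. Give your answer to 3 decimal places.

Mean x̄ = (45 + 50 + 47 + 42 + 52 + 45 + 44 + 45 + 52 + 46 + 52)/11 = 47.2727
Numerator Σ_{t=1}^{8}(x_t−x̄)(x_{t+3}−x̄) = 14.6860
Denominator Σ(x_t−x̄)² = 130.1818
r_3 = 14.6860 / 130.1818 = 0.113

0.113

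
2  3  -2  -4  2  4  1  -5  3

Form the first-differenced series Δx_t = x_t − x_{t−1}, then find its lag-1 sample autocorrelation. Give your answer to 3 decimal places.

-0.168

First differences Δx: 1, -5, -2, 6, 2, -3, -6, 8
Mean of differences = 0.1250
Numerator Σ(Δx_t−Δx̄)(Δx_{t+1}−Δx̄) = -30.0156
Denominator Σ(Δx_t−Δx̄)² = 178.8750
r_1(Δx) = -30.0156 / 178.8750 = -0.168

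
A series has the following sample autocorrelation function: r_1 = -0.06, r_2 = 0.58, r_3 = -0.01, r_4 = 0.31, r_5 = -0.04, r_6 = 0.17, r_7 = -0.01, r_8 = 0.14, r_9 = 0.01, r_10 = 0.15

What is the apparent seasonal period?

2

The largest autocorrelation is r_2 = 0.58, with weaker echoes at lags 4 (0.31), 6 (0.17) and 10 (0.15); the remaining lags stay at or below 0.14.
The dominant spike at lag 2 indicates a seasonal period of 2.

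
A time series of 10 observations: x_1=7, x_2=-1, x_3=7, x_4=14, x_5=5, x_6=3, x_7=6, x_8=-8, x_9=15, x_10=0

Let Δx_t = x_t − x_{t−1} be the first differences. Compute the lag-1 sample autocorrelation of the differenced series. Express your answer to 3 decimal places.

First differences Δx: -8, 8, 7, -9, -2, 3, -14, 23, -15
Mean of differences = -0.7778
Numerator Σ(Δx_t−Δx̄)(Δx_{t+1}−Δx̄) = -756.1605
Denominator Σ(Δx_t−Δx̄)² = 1215.5556
r_1(Δx) = -756.1605 / 1215.5556 = -0.622

-0.622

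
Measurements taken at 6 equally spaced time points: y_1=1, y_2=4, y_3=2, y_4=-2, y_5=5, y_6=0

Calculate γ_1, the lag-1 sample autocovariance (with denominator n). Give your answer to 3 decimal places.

-3.296

Mean ȳ = (1 + 4 + 2 − 2 + 5 + 0)/6 = 1.6667
Σ_{t=1}^{5}(y_t−ȳ)(y_{t+1}−ȳ) = -19.7778
γ_1 = -19.7778 / 6 = -3.296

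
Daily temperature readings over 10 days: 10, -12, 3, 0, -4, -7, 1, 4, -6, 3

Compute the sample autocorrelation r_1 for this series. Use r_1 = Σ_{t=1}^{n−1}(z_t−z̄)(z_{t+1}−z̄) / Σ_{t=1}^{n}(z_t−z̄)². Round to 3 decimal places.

Mean z̄ = (10 − 12 + 3 + 0 − 4 − 7 + 1 + 4 − 6 + 3)/10 = -0.8000
Numerator Σ_{t=1}^{9}(z_t−z̄)(z_{t+1}−z̄) = -190.4400
Denominator Σ(z_t−z̄)² = 373.6000
r_1 = -190.4400 / 373.6000 = -0.510

-0.510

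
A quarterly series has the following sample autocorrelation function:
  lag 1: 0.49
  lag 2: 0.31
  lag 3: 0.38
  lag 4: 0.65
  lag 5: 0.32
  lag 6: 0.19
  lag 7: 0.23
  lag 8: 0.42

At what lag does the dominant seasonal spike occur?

The largest autocorrelation is r_4 = 0.65; the remaining lags stay at or below 0.49. The elevated value at lag 1 (0.49), dropping to 0.31 at lag 2, reflects decaying short-term dependence rather than seasonality.
The dominant spike at lag 4 indicates a seasonal period of 4.

4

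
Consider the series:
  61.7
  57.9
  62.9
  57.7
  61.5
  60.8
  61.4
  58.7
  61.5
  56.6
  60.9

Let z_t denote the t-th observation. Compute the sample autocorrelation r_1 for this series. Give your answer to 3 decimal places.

-0.698

Mean z̄ = (61.7 + 57.9 + 62.9 + 57.7 + 61.5 + 60.8 + 61.4 + 58.7 + 61.5 + 56.6 + 60.9)/11 = 60.1455
Numerator Σ_{t=1}^{10}(z_t−z̄)(z_{t+1}−z̄) = -29.2657
Denominator Σ(z_t−z̄)² = 41.9273
r_1 = -29.2657 / 41.9273 = -0.698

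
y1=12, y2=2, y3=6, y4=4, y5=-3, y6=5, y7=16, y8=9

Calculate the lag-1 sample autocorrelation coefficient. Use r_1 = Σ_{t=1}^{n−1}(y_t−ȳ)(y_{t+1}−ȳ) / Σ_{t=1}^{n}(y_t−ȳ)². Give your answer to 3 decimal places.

0.102

Mean ȳ = (12 + 2 + 6 + 4 − 3 + 5 + 16 + 9)/8 = 6.3750
Deviations from mean: 5.6250, -4.3750, -0.3750, -2.3750, -9.3750, -1.3750, 9.6250, 2.6250
Numerator Σ_{t=1}^{7}(y_t−ȳ)(y_{t+1}−ȳ) = 25.1094
Denominator Σ(y_t−ȳ)² = 245.8750
r_1 = 25.1094 / 245.8750 = 0.102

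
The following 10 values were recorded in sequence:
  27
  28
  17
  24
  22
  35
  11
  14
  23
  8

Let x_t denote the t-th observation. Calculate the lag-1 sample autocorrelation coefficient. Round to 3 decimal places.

-0.144

Mean x̄ = (27 + 28 + 17 + 24 + 22 + 35 + 11 + 14 + 23 + 8)/10 = 20.9000
Numerator Σ_{t=1}^{9}(x_t−x̄)(x_{t+1}−x̄) = -90.4100
Denominator Σ(x_t−x̄)² = 628.9000
r_1 = -90.4100 / 628.9000 = -0.144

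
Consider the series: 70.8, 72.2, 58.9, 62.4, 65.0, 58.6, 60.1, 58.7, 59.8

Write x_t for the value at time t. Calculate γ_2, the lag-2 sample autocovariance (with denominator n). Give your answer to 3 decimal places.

-2.358

Mean x̄ = (70.8 + 72.2 + 58.9 + 62.4 + 65.0 + 58.6 + 60.1 + 58.7 + 59.8)/9 = 62.9444
Σ_{t=1}^{7}(x_t−x̄)(x_{t+2}−x̄) = -21.2217
γ_2 = -21.2217 / 9 = -2.358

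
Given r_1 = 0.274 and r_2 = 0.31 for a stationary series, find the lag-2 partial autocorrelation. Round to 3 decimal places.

φ_{22} = (r_2 − r_1²) / (1 − r_1²)
r_1² = (0.274)² = 0.075076
Numerator = 0.31 − 0.0751 = 0.2349; denominator = 1 − 0.0751 = 0.9249
φ_{22} = 0.2349 / 0.9249 = 0.254

0.254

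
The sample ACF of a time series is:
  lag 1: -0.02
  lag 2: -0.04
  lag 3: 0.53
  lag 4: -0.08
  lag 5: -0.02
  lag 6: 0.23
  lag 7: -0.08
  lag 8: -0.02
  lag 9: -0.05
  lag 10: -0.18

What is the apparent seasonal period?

3

The largest autocorrelation is r_3 = 0.53, with a weaker echo at lag 6 (0.23); the remaining lags stay at or below -0.02.
The dominant spike at lag 3 indicates a seasonal period of 3.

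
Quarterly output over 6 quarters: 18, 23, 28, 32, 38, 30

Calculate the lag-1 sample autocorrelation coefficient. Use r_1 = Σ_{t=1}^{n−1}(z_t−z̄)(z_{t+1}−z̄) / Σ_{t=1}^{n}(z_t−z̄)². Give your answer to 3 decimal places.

0.443

Mean z̄ = (18 + 23 + 28 + 32 + 38 + 30)/6 = 28.1667
Deviations from mean: -10.1667, -5.1667, -0.1667, 3.8333, 9.8333, 1.8333
Numerator Σ_{t=1}^{5}(z_t−z̄)(z_{t+1}−z̄) = 108.4722
Denominator Σ(z_t−z̄)² = 244.8333
r_1 = 108.4722 / 244.8333 = 0.443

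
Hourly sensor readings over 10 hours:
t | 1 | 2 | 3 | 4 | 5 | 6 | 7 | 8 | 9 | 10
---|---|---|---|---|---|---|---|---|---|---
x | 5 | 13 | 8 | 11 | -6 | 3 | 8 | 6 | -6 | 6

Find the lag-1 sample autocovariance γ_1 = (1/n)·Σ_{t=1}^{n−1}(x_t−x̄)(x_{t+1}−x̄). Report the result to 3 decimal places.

-2.764

Mean x̄ = (5 + 13 + 8 + 11 − 6 + 3 + 8 + 6 − 6 + 6)/10 = 4.8000
Σ_{t=1}^{9}(x_t−x̄)(x_{t+1}−x̄) = -27.6400
γ_1 = -27.6400 / 10 = -2.764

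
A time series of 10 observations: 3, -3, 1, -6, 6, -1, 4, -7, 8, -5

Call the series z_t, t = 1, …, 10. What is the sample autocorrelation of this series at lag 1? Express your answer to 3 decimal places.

-0.764

Mean z̄ = (3 − 3 + 1 − 6 + 6 − 1 + 4 − 7 + 8 − 5)/10 = 0.0000
Numerator Σ_{t=1}^{9}(z_t−z̄)(z_{t+1}−z̄) = -188.0000
Denominator Σ(z_t−z̄)² = 246.0000
r_1 = -188.0000 / 246.0000 = -0.764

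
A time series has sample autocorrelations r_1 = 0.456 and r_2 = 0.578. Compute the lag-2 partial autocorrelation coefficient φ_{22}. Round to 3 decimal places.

φ_{22} = (r_2 − r_1²) / (1 − r_1²)
r_1² = (0.456)² = 0.207936
Numerator = 0.578 − 0.2079 = 0.3701; denominator = 1 − 0.2079 = 0.7921
φ_{22} = 0.3701 / 0.7921 = 0.467

0.467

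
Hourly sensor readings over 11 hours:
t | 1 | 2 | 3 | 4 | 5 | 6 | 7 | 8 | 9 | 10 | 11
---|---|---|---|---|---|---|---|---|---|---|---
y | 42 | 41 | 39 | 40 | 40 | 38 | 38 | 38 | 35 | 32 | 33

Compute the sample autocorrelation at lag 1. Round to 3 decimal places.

Mean ȳ = (42 + 41 + 39 + 40 + 40 + 38 + 38 + 38 + 35 + 32 + 33)/11 = 37.8182
Numerator Σ_{t=1}^{10}(y_t−ȳ)(y_{t+1}−ȳ) = 68.7851
Denominator Σ(y_t−ȳ)² = 103.6364
r_1 = 68.7851 / 103.6364 = 0.664

0.664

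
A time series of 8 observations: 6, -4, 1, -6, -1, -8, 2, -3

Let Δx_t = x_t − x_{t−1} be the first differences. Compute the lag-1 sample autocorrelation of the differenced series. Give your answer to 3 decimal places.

First differences Δx: -10, 5, -7, 5, -7, 10, -5
Mean of differences = -1.2857
Numerator Σ(Δx_t−Δx̄)(Δx_{t+1}−Δx̄) = -268.9388
Denominator Σ(Δx_t−Δx̄)² = 361.4286
r_1(Δx) = -268.9388 / 361.4286 = -0.744

-0.744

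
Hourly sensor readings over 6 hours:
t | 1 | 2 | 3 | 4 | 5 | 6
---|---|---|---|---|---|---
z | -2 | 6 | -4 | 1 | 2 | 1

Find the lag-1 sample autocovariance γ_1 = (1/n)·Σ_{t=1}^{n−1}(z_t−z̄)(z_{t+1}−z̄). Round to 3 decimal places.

Mean z̄ = (-2 + 6 − 4 + 1 + 2 + 1)/6 = 0.6667
Deviations: -2.6667, 5.3333, -4.6667, 0.3333, 1.3333, 0.3333
Σ_{t=1}^{5}(z_t−z̄)(z_{t+1}−z̄) = -39.7778
γ_1 = -39.7778 / 6 = -6.630

-6.630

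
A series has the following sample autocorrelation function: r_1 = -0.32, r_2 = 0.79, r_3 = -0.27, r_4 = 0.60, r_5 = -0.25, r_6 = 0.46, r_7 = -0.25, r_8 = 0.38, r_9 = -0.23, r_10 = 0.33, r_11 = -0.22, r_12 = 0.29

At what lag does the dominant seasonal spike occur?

2

The largest autocorrelation is r_2 = 0.79, with weaker echoes at lags 4 (0.60), 6 (0.46), 8 (0.38), 10 (0.33) and 12 (0.29); the remaining lags stay at or below -0.22.
The dominant spike at lag 2 indicates a seasonal period of 2.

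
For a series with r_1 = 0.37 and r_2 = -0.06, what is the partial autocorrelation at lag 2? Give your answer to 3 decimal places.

-0.228

φ_{22} = (r_2 − r_1²) / (1 − r_1²)
r_1² = (0.37)² = 0.1369
Numerator = -0.06 − 0.1369 = -0.1969; denominator = 1 − 0.1369 = 0.8631
φ_{22} = -0.1969 / 0.8631 = -0.228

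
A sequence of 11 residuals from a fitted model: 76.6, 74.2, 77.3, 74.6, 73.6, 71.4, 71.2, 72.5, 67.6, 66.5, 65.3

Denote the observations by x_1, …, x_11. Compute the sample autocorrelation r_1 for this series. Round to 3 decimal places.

0.615

Mean x̄ = (76.6 + 74.2 + 77.3 + 74.6 + 73.6 + 71.4 + 71.2 + 72.5 + 67.6 + 66.5 + 65.3)/11 = 71.8909
Numerator Σ_{t=1}^{10}(x_t−x̄)(x_{t+1}−x̄) = 97.7763
Denominator Σ(x_t−x̄)² = 159.0291
r_1 = 97.7763 / 159.0291 = 0.615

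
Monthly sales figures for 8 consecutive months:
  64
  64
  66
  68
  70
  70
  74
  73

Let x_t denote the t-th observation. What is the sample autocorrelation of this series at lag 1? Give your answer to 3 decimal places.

0.659

Mean x̄ = (64 + 64 + 66 + 68 + 70 + 70 + 74 + 73)/8 = 68.6250
Deviations from mean: -4.6250, -4.6250, -2.6250, -0.6250, 1.3750, 1.3750, 5.3750, 4.3750
Numerator Σ_{t=1}^{7}(x_t−x̄)(x_{t+1}−x̄) = 67.1094
Denominator Σ(x_t−x̄)² = 101.8750
r_1 = 67.1094 / 101.8750 = 0.659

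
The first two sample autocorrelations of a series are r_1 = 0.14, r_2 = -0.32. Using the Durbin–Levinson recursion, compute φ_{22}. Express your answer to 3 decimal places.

-0.346

φ_{22} = (r_2 − r_1²) / (1 − r_1²)
r_1² = (0.14)² = 0.0196
Numerator = -0.32 − 0.0196 = -0.3396; denominator = 1 − 0.0196 = 0.9804
φ_{22} = -0.3396 / 0.9804 = -0.346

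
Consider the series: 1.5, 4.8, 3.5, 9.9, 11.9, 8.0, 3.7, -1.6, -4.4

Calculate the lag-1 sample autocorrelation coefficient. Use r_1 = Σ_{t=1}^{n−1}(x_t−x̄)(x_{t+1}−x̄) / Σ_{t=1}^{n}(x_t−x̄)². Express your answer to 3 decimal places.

Mean x̄ = (1.5 + 4.8 + 3.5 + 9.9 + 11.9 + 8.0 + 3.7 − 1.6 − 4.4)/9 = 4.1444
Numerator Σ_{t=1}^{8}(x_t−x̄)(x_{t+1}−x̄) = 118.5969
Denominator Σ(x_t−x̄)² = 222.1822
r_1 = 118.5969 / 222.1822 = 0.534

0.534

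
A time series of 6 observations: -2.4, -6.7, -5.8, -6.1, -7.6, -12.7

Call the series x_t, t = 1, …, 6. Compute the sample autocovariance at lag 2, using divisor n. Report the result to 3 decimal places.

Mean x̄ = (-2.4 − 6.7 − 5.8 − 6.1 − 7.6 − 12.7)/6 = -6.8833
Σ_{t=1}^{4}(x_t−x̄)(x_{t+2}−x̄) = -0.3322
γ_2 = -0.3322 / 6 = -0.055

-0.055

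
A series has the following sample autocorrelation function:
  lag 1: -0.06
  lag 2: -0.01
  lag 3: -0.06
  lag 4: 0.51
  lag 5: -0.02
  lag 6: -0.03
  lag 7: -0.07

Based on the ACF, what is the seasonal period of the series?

4

The largest autocorrelation is r_4 = 0.51; the remaining lags stay at or below -0.01.
The dominant spike at lag 4 indicates a seasonal period of 4.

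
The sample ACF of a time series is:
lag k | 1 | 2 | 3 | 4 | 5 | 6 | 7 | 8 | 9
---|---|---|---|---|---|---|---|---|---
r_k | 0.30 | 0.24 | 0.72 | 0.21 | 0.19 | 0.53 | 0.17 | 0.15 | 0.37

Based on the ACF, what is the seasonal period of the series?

The largest autocorrelation is r_3 = 0.72, with weaker echoes at lags 6 (0.53) and 9 (0.37); the remaining lags stay at or below 0.30. The elevated value at lag 1 (0.30), dropping to 0.24 at lag 2, reflects decaying short-term dependence rather than seasonality.
The dominant spike at lag 3 indicates a seasonal period of 3.

3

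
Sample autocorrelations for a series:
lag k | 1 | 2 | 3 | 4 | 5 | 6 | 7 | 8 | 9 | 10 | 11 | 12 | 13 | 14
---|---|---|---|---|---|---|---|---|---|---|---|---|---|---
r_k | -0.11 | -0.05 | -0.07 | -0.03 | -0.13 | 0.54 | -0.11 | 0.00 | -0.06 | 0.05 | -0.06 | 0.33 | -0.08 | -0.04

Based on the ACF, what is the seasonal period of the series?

6

The largest autocorrelation is r_6 = 0.54, with a weaker echo at lag 12 (0.33); the remaining lags stay at or below 0.05.
The dominant spike at lag 6 indicates a seasonal period of 6.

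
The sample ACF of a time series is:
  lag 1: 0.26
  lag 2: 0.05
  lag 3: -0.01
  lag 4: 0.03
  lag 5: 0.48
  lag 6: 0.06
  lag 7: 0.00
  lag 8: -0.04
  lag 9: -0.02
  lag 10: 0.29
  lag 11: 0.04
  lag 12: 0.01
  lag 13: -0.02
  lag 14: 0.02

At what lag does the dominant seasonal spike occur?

The largest autocorrelation is r_5 = 0.48, with a weaker echo at lag 10 (0.29); the remaining lags stay at or below 0.26. The elevated value at lag 1 (0.26), dropping to 0.05 at lag 2, reflects decaying short-term dependence rather than seasonality.
The dominant spike at lag 5 indicates a seasonal period of 5.

5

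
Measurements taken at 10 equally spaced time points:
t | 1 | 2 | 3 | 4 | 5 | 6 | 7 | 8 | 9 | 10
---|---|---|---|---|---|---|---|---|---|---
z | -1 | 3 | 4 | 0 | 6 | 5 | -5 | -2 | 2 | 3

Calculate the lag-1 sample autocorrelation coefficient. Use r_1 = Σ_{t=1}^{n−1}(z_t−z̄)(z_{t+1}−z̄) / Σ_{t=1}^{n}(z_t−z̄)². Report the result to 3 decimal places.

Mean z̄ = (-1 + 3 + 4 + 0 + 6 + 5 − 5 − 2 + 2 + 3)/10 = 1.5000
Numerator Σ_{t=1}^{9}(z_t−z̄)(z_{t+1}−z̄) = 4.2500
Denominator Σ(z_t−z̄)² = 106.5000
r_1 = 4.2500 / 106.5000 = 0.040

0.040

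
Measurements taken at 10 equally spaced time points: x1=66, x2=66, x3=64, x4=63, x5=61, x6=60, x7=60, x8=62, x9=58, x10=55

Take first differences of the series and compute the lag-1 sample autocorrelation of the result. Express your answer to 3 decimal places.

-0.050

First differences Δx: 0, -2, -1, -2, -1, 0, 2, -4, -3
Mean of differences = -1.2222
Numerator Σ(Δx_t−Δx̄)(Δx_{t+1}−Δx̄) = -1.2716
Denominator Σ(Δx_t−Δx̄)² = 25.5556
r_1(Δx) = -1.2716 / 25.5556 = -0.050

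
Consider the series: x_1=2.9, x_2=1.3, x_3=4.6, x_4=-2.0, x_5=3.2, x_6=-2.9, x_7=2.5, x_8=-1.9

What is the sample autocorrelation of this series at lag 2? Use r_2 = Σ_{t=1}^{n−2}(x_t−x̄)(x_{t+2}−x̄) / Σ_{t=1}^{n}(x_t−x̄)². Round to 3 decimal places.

Mean x̄ = (2.9 + 1.3 + 4.6 − 2.0 + 3.2 − 2.9 + 2.5 − 1.9)/8 = 0.9625
Numerator Σ_{t=1}^{6}(x_t−x̄)(x_{t+2}−x̄) = 40.1259
Denominator Σ(x_t−x̄)² = 56.3588
r_2 = 40.1259 / 56.3588 = 0.712

0.712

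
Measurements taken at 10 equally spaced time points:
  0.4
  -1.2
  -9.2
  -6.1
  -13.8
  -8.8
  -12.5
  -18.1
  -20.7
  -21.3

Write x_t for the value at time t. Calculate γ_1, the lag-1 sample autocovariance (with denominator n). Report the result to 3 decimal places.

29.410

Mean x̄ = (0.4 − 1.2 − 9.2 − 6.1 − 13.8 − 8.8 − 12.5 − 18.1 − 20.7 − 21.3)/10 = -11.1300
Σ_{t=1}^{9}(x_t−x̄)(x_{t+1}−x̄) = 294.1011
γ_1 = 294.1011 / 10 = 29.410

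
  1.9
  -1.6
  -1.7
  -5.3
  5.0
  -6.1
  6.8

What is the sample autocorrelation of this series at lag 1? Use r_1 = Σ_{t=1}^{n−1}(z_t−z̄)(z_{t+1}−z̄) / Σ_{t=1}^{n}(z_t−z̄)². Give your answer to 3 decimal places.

-0.627

Mean z̄ = (1.9 − 1.6 − 1.7 − 5.3 + 5.0 − 6.1 + 6.8)/7 = -0.1429
Deviations from mean: 2.0429, -1.4571, -1.5571, -5.1571, 5.1429, -5.9571, 6.9429
Σ(z_t−z̄)(z_{t+1}−z̄) = (-2.9767) + (2.2690) + (8.0304) + (-26.5224) + (-30.6367) + (-41.3596) = -91.1961
Denominator Σ(z_t−z̄)² = 145.4571
r_1 = -91.1961 / 145.4571 = -0.627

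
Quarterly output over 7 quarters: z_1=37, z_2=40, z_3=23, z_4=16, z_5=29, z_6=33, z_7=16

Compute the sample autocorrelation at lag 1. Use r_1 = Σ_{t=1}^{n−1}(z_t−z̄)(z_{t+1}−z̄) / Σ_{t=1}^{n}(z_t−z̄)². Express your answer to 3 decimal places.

0.073

Mean z̄ = (37 + 40 + 23 + 16 + 29 + 33 + 16)/7 = 27.7143
Σ(z_t−z̄)(z_{t+1}−z̄) = (114.0816) + (-57.9184) + (55.2245) + (-15.0612) + (6.7959) + (-61.9184) = 41.2041
Denominator Σ(z_t−z̄)² = 563.4286
r_1 = 41.2041 / 563.4286 = 0.073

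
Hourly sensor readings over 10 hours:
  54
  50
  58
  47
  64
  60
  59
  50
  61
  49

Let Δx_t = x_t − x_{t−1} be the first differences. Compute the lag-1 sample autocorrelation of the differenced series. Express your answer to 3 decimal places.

First differences Δx: -4, 8, -11, 17, -4, -1, -9, 11, -12
Mean of differences = -0.5556
Numerator Σ(Δx_t−Δx̄)(Δx_{t+1}−Δx̄) = -587.1975
Denominator Σ(Δx_t−Δx̄)² = 850.2222
r_1(Δx) = -587.1975 / 850.2222 = -0.691

-0.691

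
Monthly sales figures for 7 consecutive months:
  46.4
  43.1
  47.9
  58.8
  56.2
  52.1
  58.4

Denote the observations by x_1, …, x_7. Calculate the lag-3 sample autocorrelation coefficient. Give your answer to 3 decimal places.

Mean x̄ = (46.4 + 43.1 + 47.9 + 58.8 + 56.2 + 52.1 + 58.4)/7 = 51.8429
Deviations from mean: -5.4429, -8.7429, -3.9429, 6.9571, 4.3571, 0.2571, 6.5571
Σ(x_t−x̄)(x_{t+3}−x̄) = (-37.8667) + (-38.0939) + (-1.0139) + (45.6190) = -31.3555
Denominator Σ(x_t−x̄)² = 232.0571
r_3 = -31.3555 / 232.0571 = -0.135

-0.135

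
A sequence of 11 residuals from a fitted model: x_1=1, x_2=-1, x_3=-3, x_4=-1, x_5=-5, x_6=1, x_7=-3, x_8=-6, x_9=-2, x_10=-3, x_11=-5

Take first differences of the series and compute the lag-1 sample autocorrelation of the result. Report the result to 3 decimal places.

-0.560

First differences Δx: -2, -2, 2, -4, 6, -4, -3, 4, -1, -2
Mean of differences = -0.6000
Numerator Σ(Δx_t−Δx̄)(Δx_{t+1}−Δx̄) = -59.5600
Denominator Σ(Δx_t−Δx̄)² = 106.4000
r_1(Δx) = -59.5600 / 106.4000 = -0.560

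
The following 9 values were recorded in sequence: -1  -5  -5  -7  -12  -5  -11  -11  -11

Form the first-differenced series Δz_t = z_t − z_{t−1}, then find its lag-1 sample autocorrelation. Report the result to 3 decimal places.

-0.647

First differences Δz: -4, 0, -2, -5, 7, -6, 0, 0
Mean of differences = -1.2500
Numerator Σ(Δz_t−Δz̄)(Δz_{t+1}−Δz̄) = -76.0625
Denominator Σ(Δz_t−Δz̄)² = 117.5000
r_1(Δz) = -76.0625 / 117.5000 = -0.647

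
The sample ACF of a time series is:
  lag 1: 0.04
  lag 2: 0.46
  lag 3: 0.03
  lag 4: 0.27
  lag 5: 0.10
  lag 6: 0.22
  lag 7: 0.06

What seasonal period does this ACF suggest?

2

The largest autocorrelation is r_2 = 0.46, with weaker echoes at lags 4 (0.27) and 6 (0.22); the remaining lags stay at or below 0.10.
The dominant spike at lag 2 indicates a seasonal period of 2.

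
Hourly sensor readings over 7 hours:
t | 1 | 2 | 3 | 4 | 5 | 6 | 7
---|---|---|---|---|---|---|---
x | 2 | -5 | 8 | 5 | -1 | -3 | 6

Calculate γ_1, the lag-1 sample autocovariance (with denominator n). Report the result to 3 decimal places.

-5.685

Mean x̄ = (2 − 5 + 8 + 5 − 1 − 3 + 6)/7 = 1.7143
Deviations: 0.2857, -6.7143, 6.2857, 3.2857, -2.7143, -4.7143, 4.2857
Σ_{t=1}^{6}(x_t−x̄)(x_{t+1}−x̄) = -39.7959
γ_1 = -39.7959 / 7 = -5.685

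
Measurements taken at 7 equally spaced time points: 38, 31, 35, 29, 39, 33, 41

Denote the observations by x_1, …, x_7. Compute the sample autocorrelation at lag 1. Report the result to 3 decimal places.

-0.470

Mean x̄ = (38 + 31 + 35 + 29 + 39 + 33 + 41)/7 = 35.1429
Numerator Σ_{t=1}^{6}(x_t−x̄)(x_{t+1}−x̄) = -54.8776
Denominator Σ(x_t−x̄)² = 116.8571
r_1 = -54.8776 / 116.8571 = -0.470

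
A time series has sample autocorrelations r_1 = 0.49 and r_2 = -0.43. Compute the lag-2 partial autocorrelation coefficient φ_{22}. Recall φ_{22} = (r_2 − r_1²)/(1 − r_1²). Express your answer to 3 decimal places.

φ_{22} = (r_2 − r_1²) / (1 − r_1²)
r_1² = (0.49)² = 0.2401
Numerator = -0.43 − 0.2401 = -0.6701; denominator = 1 − 0.2401 = 0.7599
φ_{22} = -0.6701 / 0.7599 = -0.882

-0.882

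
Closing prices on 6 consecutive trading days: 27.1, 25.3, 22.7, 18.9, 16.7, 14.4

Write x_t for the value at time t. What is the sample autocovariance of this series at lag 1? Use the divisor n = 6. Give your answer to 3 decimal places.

11.216

Mean x̄ = (27.1 + 25.3 + 22.7 + 18.9 + 16.7 + 14.4)/6 = 20.8500
Σ_{t=1}^{5}(x_t−x̄)(x_{t+1}−x̄) = 67.2975
γ_1 = 67.2975 / 6 = 11.216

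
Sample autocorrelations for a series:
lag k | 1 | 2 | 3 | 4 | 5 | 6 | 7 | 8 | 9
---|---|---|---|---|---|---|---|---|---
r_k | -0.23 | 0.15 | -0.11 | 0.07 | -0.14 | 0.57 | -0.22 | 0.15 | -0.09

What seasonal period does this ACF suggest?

The largest autocorrelation is r_6 = 0.57; the remaining lags stay at or below 0.15.
The dominant spike at lag 6 indicates a seasonal period of 6.

6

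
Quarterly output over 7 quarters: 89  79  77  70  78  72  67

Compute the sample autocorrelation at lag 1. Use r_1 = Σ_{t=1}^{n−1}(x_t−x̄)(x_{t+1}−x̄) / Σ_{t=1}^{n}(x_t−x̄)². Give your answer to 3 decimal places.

Mean x̄ = (89 + 79 + 77 + 70 + 78 + 72 + 67)/7 = 76.0000
Σ(x_t−x̄)(x_{t+1}−x̄) = (39.0000) + (3.0000) + (-6.0000) + (-12.0000) + (-8.0000) + (36.0000) = 52.0000
Denominator Σ(x_t−x̄)² = 316.0000
r_1 = 52.0000 / 316.0000 = 0.165

0.165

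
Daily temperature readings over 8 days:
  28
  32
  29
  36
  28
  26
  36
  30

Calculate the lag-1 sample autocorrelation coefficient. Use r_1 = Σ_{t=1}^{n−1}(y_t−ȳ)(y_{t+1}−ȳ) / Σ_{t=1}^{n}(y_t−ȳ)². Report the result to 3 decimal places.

Mean ȳ = (28 + 32 + 29 + 36 + 28 + 26 + 36 + 30)/8 = 30.6250
Deviations from mean: -2.6250, 1.3750, -1.6250, 5.3750, -2.6250, -4.6250, 5.3750, -0.6250
Numerator Σ_{t=1}^{7}(y_t−ȳ)(y_{t+1}−ȳ) = -44.7656
Denominator Σ(y_t−ȳ)² = 97.8750
r_1 = -44.7656 / 97.8750 = -0.457

-0.457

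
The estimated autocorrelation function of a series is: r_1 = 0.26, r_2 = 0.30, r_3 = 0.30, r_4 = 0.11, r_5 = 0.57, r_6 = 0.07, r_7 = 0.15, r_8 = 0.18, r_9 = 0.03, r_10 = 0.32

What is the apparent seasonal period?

The largest autocorrelation is r_5 = 0.57, with a weaker echo at lag 10 (0.32); the remaining lags stay at or below 0.30.
The dominant spike at lag 5 indicates a seasonal period of 5.

5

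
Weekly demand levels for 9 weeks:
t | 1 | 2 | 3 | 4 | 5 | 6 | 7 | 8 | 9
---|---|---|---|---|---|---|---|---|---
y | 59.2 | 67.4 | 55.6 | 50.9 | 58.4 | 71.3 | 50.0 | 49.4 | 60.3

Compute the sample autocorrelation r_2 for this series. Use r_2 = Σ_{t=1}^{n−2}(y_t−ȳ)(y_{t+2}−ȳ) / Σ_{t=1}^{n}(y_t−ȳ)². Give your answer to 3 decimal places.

Mean ȳ = (59.2 + 67.4 + 55.6 + 50.9 + 58.4 + 71.3 + 50.0 + 49.4 + 60.3)/9 = 58.0556
Numerator Σ_{t=1}^{7}(y_t−ȳ)(y_{t+2}−ȳ) = -300.7851
Denominator Σ(y_t−ȳ)² = 466.2422
r_2 = -300.7851 / 466.2422 = -0.645

-0.645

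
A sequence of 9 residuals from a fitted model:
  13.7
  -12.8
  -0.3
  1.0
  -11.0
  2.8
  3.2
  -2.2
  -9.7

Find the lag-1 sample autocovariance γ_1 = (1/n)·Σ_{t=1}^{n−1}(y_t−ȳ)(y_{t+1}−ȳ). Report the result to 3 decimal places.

-25.118

Mean ȳ = (13.7 − 12.8 − 0.3 + 1.0 − 11.0 + 2.8 + 3.2 − 2.2 − 9.7)/9 = -1.7000
Σ_{t=1}^{8}(y_t−ȳ)(y_{t+1}−ȳ) = -226.0600
γ_1 = -226.0600 / 9 = -25.118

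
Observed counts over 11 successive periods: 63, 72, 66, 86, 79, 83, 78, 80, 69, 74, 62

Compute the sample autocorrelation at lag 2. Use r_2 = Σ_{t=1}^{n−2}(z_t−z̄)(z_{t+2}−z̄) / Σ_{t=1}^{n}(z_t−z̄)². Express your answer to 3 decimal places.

Mean z̄ = (63 + 72 + 66 + 86 + 79 + 83 + 78 + 80 + 69 + 74 + 62)/11 = 73.8182
Numerator Σ_{t=1}^{9}(z_t−z̄)(z_{t+2}−z̄) = 250.1157
Denominator Σ(z_t−z̄)² = 659.6364
r_2 = 250.1157 / 659.6364 = 0.379

0.379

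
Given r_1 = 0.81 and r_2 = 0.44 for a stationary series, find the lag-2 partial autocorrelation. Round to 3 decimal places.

φ_{22} = (r_2 − r_1²) / (1 − r_1²)
r_1² = (0.81)² = 0.6561
Numerator = 0.44 − 0.6561 = -0.2161; denominator = 1 − 0.6561 = 0.3439
φ_{22} = -0.2161 / 0.3439 = -0.628

-0.628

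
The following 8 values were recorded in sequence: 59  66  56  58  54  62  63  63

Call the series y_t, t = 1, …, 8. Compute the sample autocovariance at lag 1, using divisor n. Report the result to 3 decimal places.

Mean ȳ = (59 + 66 + 56 + 58 + 54 + 62 + 63 + 63)/8 = 60.1250
Σ_{t=1}^{7}(y_t−ȳ)(y_{t+1}−ȳ) = -6.8906
γ_1 = -6.8906 / 8 = -0.861

-0.861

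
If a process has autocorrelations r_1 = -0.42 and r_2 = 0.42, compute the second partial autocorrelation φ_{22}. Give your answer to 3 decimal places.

0.296

φ_{22} = (r_2 − r_1²) / (1 − r_1²)
r_1² = (-0.42)² = 0.1764
Numerator = 0.42 − 0.1764 = 0.2436; denominator = 1 − 0.1764 = 0.8236
φ_{22} = 0.2436 / 0.8236 = 0.296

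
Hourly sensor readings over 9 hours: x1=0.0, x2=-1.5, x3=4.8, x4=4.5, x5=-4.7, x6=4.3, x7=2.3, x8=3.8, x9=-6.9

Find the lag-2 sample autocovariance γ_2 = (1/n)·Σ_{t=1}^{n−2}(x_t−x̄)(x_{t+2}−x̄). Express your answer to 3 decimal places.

-3.288

Mean x̄ = (0.0 − 1.5 + 4.8 + 4.5 − 4.7 + 4.3 + 2.3 + 3.8 − 6.9)/9 = 0.7333
Σ_{t=1}^{7}(x_t−x̄)(x_{t+2}−x̄) = -29.5889
γ_2 = -29.5889 / 9 = -3.288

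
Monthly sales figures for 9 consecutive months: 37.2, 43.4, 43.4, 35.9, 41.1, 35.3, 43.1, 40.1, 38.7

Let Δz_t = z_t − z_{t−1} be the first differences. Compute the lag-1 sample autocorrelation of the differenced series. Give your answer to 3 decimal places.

-0.586

First differences Δz: 6.2, 0.0, -7.5, 5.2, -5.8, 7.8, -3.0, -1.4
Mean of differences = 0.1875
Numerator Σ(Δz_t−Δz̄)(Δz_{t+1}−Δz̄) = -133.0164
Denominator Σ(Δz_t−Δz̄)² = 226.8888
r_1(Δz) = -133.0164 / 226.8888 = -0.586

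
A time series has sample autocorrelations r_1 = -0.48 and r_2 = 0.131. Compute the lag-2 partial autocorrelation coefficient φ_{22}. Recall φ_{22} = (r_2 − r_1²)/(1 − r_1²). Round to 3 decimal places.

-0.129

φ_{22} = (r_2 − r_1²) / (1 − r_1²)
r_1² = (-0.48)² = 0.2304
Numerator = 0.131 − 0.2304 = -0.0994; denominator = 1 − 0.2304 = 0.7696
φ_{22} = -0.0994 / 0.7696 = -0.129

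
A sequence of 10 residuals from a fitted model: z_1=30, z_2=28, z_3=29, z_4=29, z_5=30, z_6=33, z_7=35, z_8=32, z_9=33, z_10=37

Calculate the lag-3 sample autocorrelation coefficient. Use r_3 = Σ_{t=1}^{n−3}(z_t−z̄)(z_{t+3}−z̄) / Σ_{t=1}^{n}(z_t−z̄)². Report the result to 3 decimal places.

0.224

Mean z̄ = (30 + 28 + 29 + 29 + 30 + 33 + 35 + 32 + 33 + 37)/10 = 31.6000
Numerator Σ_{t=1}^{7}(z_t−z̄)(z_{t+3}−z̄) = 17.1200
Denominator Σ(z_t−z̄)² = 76.4000
r_3 = 17.1200 / 76.4000 = 0.224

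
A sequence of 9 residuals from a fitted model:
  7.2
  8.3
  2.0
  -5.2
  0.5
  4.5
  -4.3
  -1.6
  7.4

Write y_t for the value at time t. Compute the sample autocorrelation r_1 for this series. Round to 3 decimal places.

Mean ȳ = (7.2 + 8.3 + 2.0 − 5.2 + 0.5 + 4.5 − 4.3 − 1.6 + 7.4)/9 = 2.0889
Numerator Σ_{t=1}^{8}(y_t−ȳ)(y_{t+1}−ȳ) = 28.1632
Denominator Σ(y_t−ȳ)² = 208.8089
r_1 = 28.1632 / 208.8089 = 0.135

0.135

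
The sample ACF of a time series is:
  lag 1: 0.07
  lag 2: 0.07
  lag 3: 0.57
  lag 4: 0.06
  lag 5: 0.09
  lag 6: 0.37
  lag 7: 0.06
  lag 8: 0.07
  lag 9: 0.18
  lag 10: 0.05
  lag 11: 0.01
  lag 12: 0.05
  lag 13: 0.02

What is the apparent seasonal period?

3

The largest autocorrelation is r_3 = 0.57, with weaker echoes at lags 6 (0.37) and 9 (0.18); the remaining lags stay at or below 0.09.
The dominant spike at lag 3 indicates a seasonal period of 3.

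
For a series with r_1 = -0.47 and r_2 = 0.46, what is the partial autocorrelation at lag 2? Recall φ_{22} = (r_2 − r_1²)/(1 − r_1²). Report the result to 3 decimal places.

φ_{22} = (r_2 − r_1²) / (1 − r_1²)
r_1² = (-0.47)² = 0.2209
Numerator = 0.46 − 0.2209 = 0.2391; denominator = 1 − 0.2209 = 0.7791
φ_{22} = 0.2391 / 0.7791 = 0.307

0.307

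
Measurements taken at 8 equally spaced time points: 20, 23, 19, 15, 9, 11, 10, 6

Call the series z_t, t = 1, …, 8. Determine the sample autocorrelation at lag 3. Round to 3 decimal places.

-0.068

Mean z̄ = (20 + 23 + 19 + 15 + 9 + 11 + 10 + 6)/8 = 14.1250
Deviations from mean: 5.8750, 8.8750, 4.8750, 0.8750, -5.1250, -3.1250, -4.1250, -8.1250
Numerator Σ_{t=1}^{5}(z_t−z̄)(z_{t+3}−z̄) = -17.5469
Denominator Σ(z_t−z̄)² = 256.8750
r_3 = -17.5469 / 256.8750 = -0.068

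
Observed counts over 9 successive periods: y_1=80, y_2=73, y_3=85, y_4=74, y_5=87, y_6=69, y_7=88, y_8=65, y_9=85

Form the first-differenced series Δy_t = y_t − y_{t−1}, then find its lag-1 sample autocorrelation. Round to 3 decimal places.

-0.873

First differences Δy: -7, 12, -11, 13, -18, 19, -23, 20
Mean of differences = 0.6250
Numerator Σ(Δy_t−Δȳ)(Δy_{t+1}−Δȳ) = -1827.3906
Denominator Σ(Δy_t−Δȳ)² = 2093.8750
r_1(Δy) = -1827.3906 / 2093.8750 = -0.873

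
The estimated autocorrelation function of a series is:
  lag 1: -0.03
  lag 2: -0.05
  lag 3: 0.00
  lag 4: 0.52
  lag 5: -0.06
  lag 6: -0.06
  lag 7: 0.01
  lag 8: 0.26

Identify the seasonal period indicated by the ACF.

4

The largest autocorrelation is r_4 = 0.52, with a weaker echo at lag 8 (0.26); the remaining lags stay at or below 0.01.
The dominant spike at lag 4 indicates a seasonal period of 4.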